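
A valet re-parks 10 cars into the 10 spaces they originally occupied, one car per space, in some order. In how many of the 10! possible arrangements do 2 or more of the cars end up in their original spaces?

958879

# with exactly i fixed is C(10,i)·!(10-i); sum over i=2..10:
  i=2: C(10,2)·!8 = 45·14833 = 667485
  i=3: C(10,3)·!7 = 120·1854 = 222480
  i=4: C(10,4)·!6 = 210·265 = 55650
  i=5: C(10,5)·!5 = 252·44 = 11088
  i=6: C(10,6)·!4 = 210·9 = 1890
  i=7: C(10,7)·!3 = 120·2 = 240
  i=8: C(10,8)·!2 = 45·1 = 45
  i=9: C(10,9)·!1 = 10·0 = 0
  i=10: C(10,10)·!0 = 1·1 = 1
Total = 958879.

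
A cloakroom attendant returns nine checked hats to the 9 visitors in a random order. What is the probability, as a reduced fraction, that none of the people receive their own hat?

16687/45360

Favorable outcomes: !9 = 133496.
Total outcomes: 9! = 362880.
Probability = 133496/362880 = 16687/45360.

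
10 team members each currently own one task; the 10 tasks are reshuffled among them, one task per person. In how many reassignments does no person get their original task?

1334961

!10 is the nearest integer to 10!/e.
10! = 3628800, and 3628800/e ≈ 1334960.92, so !10 = 1334961.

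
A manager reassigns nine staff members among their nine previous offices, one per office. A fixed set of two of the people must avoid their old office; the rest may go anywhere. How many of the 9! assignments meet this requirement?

287280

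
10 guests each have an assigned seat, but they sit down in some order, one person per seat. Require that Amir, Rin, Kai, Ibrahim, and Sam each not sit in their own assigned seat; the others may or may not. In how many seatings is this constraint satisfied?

Let A_j be the event that the j-th constrained one is fixed. By inclusion-exclusion over the 5 events:
Σ_{j=0}^{5} (-1)^j C(5,j)(10-j)!
= C(5,0)·10! - C(5,1)·9! + C(5,2)·8! - C(5,3)·7! + C(5,4)·6! - C(5,5)·5!
= 3628800 - 1814400 + 403200 - 50400 + 3600 - 120
= 2170680

2170680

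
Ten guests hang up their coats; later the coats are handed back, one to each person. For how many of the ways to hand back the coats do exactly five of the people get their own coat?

11088

Pick the 5 fixed positions: C(10,5) = 252 ways.
The other 5 form a derangement: !5 = 44.
Total: 252 × 44 = 11088.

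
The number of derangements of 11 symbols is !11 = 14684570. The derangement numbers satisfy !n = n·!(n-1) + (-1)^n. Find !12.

176214841

!12 = 12·14684570 + 1 = 176214841.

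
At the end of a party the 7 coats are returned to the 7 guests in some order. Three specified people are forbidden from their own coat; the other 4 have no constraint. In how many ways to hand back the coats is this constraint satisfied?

Inclusion-exclusion on the 3 forbidden self-matches:
Σ_{j=0}^{3} (-1)^j C(3,j)(7-j)!
= C(3,0)·7! - C(3,1)·6! + C(3,2)·5! - C(3,3)·4!
= 5040 - 2160 + 360 - 24
= 3216

3216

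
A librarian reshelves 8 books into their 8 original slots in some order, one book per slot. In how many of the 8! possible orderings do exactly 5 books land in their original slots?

112

Choose which 5 of the 8 are fixed: C(8,5) = 56.
The remaining 3 must be deranged: !3 = 2.
Total: 56 × 2 = 112.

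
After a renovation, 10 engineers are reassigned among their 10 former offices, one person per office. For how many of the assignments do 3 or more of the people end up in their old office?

291394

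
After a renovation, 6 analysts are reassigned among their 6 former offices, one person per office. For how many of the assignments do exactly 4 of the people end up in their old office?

15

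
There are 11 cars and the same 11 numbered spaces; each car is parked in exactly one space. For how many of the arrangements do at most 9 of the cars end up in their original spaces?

# with exactly i fixed is C(11,i)·!(11-i); sum over i=0..9:
  i=0: C(11,0)·!11 = 1·14684570 = 14684570
  i=1: C(11,1)·!10 = 11·1334961 = 14684571
  i=2: C(11,2)·!9 = 55·133496 = 7342280
  i=3: C(11,3)·!8 = 165·14833 = 2447445
  i=4: C(11,4)·!7 = 330·1854 = 611820
  i=5: C(11,5)·!6 = 462·265 = 122430
  i=6: C(11,6)·!5 = 462·44 = 20328
  i=7: C(11,7)·!4 = 330·9 = 2970
  i=8: C(11,8)·!3 = 165·2 = 330
  i=9: C(11,9)·!2 = 55·1 = 55
Total = 39916799.

39916799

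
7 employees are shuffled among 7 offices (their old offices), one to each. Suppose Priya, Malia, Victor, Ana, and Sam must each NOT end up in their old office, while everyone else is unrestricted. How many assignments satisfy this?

2428

Inclusion-exclusion on the 5 forbidden self-matches:
Σ_{j=0}^{5} (-1)^j C(5,j)(7-j)!
= C(5,0)·7! - C(5,1)·6! + C(5,2)·5! - C(5,3)·4! + C(5,4)·3! - C(5,5)·2!
= 5040 - 3600 + 1200 - 240 + 30 - 2
= 2428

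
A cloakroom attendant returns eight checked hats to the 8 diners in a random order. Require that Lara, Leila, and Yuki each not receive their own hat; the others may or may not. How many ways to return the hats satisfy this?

27240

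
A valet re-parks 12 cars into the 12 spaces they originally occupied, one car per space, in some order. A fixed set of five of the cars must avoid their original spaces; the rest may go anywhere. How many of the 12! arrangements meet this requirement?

312273360

Let A_j be the event that the j-th constrained one is fixed. By inclusion-exclusion over the 5 events:
Σ_{j=0}^{5} (-1)^j C(5,j)(12-j)!
= C(5,0)·12! - C(5,1)·11! + C(5,2)·10! - C(5,3)·9! + C(5,4)·8! - C(5,5)·7!
= 479001600 - 199584000 + 36288000 - 3628800 + 201600 - 5040
= 312273360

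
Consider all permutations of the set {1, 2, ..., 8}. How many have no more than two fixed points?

37085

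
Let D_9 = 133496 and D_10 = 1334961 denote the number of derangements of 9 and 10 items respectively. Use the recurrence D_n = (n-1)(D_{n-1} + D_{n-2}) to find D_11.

14684570

D_11 = (11-1)·(D_10 + D_9) = 10·(1334961 + 133496) = 10·1468457 = 14684570.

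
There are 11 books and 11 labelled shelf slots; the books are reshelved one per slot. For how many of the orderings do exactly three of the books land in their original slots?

Pick the 3 fixed positions: C(11,3) = 165 ways.
The other 8 form a derangement: !8 = 14833.
Total: 165 × 14833 = 2447445.

2447445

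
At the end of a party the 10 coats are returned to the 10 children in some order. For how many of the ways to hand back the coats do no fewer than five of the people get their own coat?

13264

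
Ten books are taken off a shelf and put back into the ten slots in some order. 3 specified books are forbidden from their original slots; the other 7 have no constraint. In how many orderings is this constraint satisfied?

Let A_j be the event that the j-th constrained one is fixed. By inclusion-exclusion over the 3 events:
Σ_{j=0}^{3} (-1)^j C(3,j)(10-j)!
= C(3,0)·10! - C(3,1)·9! + C(3,2)·8! - C(3,3)·7!
= 3628800 - 1088640 + 120960 - 5040
= 2656080

2656080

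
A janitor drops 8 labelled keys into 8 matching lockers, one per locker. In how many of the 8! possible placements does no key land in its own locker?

Recurrence: !8 = 8·!7 + (-1)^8.
!8 = 8·1854 + 1 = 14833

14833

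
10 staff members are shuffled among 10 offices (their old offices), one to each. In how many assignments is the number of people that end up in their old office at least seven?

Sum C(10,i)·!(10-i) for i = 7..10:
  i=7: C(10,7)·!3 = 120·2 = 240
  i=8: C(10,8)·!2 = 45·1 = 45
  i=9: C(10,9)·!1 = 10·0 = 0
  i=10: C(10,10)·!0 = 1·1 = 1
Total = 286.

286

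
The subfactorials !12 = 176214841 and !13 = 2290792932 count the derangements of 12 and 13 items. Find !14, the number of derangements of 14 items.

32071101049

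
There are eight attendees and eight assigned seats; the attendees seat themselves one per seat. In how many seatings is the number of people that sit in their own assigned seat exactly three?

2464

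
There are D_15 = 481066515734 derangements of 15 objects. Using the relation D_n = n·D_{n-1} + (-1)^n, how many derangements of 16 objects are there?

D_16 = 16·481066515734 + 1 = 7697064251745.

7697064251745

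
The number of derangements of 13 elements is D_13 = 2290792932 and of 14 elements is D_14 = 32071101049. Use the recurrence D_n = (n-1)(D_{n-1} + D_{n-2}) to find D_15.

D_15 = (15-1)·(D_14 + D_13) = 14·(32071101049 + 2290792932) = 14·34361893981 = 481066515734.

481066515734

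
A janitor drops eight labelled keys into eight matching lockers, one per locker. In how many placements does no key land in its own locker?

The number of derangements of 8 is !8 = Σ_{k=0}^{8} (-1)^k·8!/k!
= 8! - 8!/1! + 8!/2! - 8!/3! + 8!/4! - 8!/5! + 8!/6! - 8!/7! + 8!/8!
= 40320 - 40320 + 20160 - 6720 + 1680 - 336 + 56 - 8 + 1
= 14833

14833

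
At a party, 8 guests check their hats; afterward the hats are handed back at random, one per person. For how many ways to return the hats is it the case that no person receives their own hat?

Use !n = (n-1)(!(n-1) + !(n-2)).
!8 = 7·(1854 + 265) = 7·2119 = 14833

14833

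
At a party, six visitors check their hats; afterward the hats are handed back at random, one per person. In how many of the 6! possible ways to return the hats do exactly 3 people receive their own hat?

Choose which 3 of the 6 are fixed: C(6,3) = 20.
The remaining 3 must be deranged: !3 = 2.
Total: 20 × 2 = 40.

40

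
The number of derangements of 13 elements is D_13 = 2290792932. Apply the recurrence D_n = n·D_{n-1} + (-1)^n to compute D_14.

32071101049

D_14 = 14·2290792932 + 1 = 32071101049.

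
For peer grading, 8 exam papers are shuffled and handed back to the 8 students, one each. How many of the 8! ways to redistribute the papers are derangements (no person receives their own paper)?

14833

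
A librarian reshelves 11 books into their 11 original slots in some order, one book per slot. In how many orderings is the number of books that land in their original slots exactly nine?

55

Choose which 9 of the 11 are fixed: C(11,9) = 55.
The other 2 form a derangement: !2 = 1.
Total: 55 × 1 = 55.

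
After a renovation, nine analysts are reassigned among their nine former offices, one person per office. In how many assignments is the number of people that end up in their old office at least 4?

6883

# with exactly i fixed is C(9,i)·!(9-i); sum over i=4..9:
  i=4: C(9,4)·!5 = 126·44 = 5544
  i=5: C(9,5)·!4 = 126·9 = 1134
  i=6: C(9,6)·!3 = 84·2 = 168
  i=7: C(9,7)·!2 = 36·1 = 36
  i=8: C(9,8)·!1 = 9·0 = 0
  i=9: C(9,9)·!0 = 1·1 = 1
Total = 6883.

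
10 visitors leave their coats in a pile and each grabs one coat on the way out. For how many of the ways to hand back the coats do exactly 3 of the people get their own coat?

Choose which 3 of the 10 are fixed: C(10,3) = 120.
The remaining 7 must be deranged: !7 = 1854.
Total: 120 × 1854 = 222480.

222480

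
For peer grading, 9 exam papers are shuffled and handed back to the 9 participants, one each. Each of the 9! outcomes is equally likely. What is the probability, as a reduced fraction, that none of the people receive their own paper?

Favorable outcomes: !9 = 133496.
Total outcomes: 9! = 362880.
Probability = 133496/362880 = 16687/45360.

16687/45360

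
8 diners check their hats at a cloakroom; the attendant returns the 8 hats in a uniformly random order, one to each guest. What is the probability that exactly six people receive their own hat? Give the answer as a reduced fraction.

1/1440

Favorable outcomes: C(8,6)·!2 = 28·1 = 28.
Total outcomes: 8! = 40320.
Probability = 28/40320 = 1/1440.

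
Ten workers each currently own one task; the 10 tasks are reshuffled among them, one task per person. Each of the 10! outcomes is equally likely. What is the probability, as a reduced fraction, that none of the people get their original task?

16481/44800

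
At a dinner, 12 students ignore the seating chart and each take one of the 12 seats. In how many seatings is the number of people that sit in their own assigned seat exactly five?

1468368

Choose which 5 of the 12 are fixed: C(12,5) = 792.
The remaining 7 must be deranged: !7 = 1854.
Total: 792 × 1854 = 1468368.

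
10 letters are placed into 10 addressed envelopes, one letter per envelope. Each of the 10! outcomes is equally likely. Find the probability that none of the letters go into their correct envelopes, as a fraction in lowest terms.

16481/44800

Favorable outcomes: !10 = 1334961.
Total outcomes: 10! = 3628800.
Probability = 1334961/3628800 = 16481/44800.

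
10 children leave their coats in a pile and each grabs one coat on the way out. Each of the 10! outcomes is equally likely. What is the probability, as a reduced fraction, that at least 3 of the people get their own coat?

Favorable outcomes: Σ_{i≥3} C(10,i)·!(10-i) = 120·1854 + 210·265 + 252·44 + 210·9 + 120·2 + 45·1 + 10·0 + 1·1 = 291394.
Total outcomes: 10! = 3628800.
Probability = 291394/3628800 = 145697/1814400.

145697/1814400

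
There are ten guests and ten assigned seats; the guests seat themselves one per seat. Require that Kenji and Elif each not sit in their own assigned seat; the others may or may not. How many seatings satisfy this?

2943360

Let A_j be the event that the j-th constrained one is fixed. By inclusion-exclusion over the 2 events:
Σ_{j=0}^{2} (-1)^j C(2,j)(10-j)!
= C(2,0)·10! - C(2,1)·9! + C(2,2)·8!
= 3628800 - 725760 + 40320
= 2943360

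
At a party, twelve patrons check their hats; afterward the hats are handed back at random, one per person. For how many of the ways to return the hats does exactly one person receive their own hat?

Choose which one of the 12 is fixed: C(12,1) = 12.
The other 11 form a derangement: !11 = 14684570.
Total: 12 × 14684570 = 176214840.

176214840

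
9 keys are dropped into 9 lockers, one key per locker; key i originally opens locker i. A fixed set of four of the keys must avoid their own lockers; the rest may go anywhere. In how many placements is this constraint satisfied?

Inclusion-exclusion on the 4 forbidden self-matches:
Σ_{j=0}^{4} (-1)^j C(4,j)(9-j)!
= C(4,0)·9! - C(4,1)·8! + C(4,2)·7! - C(4,3)·6! + C(4,4)·5!
= 362880 - 161280 + 30240 - 2880 + 120
= 229080

229080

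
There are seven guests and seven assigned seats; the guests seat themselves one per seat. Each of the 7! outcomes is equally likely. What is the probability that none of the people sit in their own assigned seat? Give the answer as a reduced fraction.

Favorable outcomes: !7 = 1854.
Total outcomes: 7! = 5040.
Probability = 1854/5040 = 103/280.

103/280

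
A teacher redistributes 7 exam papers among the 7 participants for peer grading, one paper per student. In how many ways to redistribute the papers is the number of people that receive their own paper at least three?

407

Sum C(7,i)·!(7-i) for i = 3..7:
  i=3: C(7,3)·!4 = 35·9 = 315
  i=4: C(7,4)·!3 = 35·2 = 70
  i=5: C(7,5)·!2 = 21·1 = 21
  i=6: C(7,6)·!1 = 7·0 = 0
  i=7: C(7,7)·!0 = 1·1 = 1
Total = 407.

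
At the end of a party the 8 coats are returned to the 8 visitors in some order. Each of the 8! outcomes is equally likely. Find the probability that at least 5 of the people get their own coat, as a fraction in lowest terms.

Favorable outcomes: Σ_{i≥5} C(8,i)·!(8-i) = 56·2 + 28·1 + 8·0 + 1·1 = 141.
Total outcomes: 8! = 40320.
Probability = 141/40320 = 47/13440.

47/13440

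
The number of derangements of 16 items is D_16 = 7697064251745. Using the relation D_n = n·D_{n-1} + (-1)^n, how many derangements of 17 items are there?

D_17 = 17·7697064251745 - 1 = 130850092279664.

130850092279664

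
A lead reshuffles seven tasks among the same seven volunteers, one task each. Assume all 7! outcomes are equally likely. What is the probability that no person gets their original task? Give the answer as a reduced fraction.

103/280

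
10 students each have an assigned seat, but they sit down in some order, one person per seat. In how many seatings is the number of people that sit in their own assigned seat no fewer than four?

68914

# with exactly i fixed is C(10,i)·!(10-i); sum over i=4..10:
  i=4: C(10,4)·!6 = 210·265 = 55650
  i=5: C(10,5)·!5 = 252·44 = 11088
  i=6: C(10,6)·!4 = 210·9 = 1890
  i=7: C(10,7)·!3 = 120·2 = 240
  i=8: C(10,8)·!2 = 45·1 = 45
  i=9: C(10,9)·!1 = 10·0 = 0
  i=10: C(10,10)·!0 = 1·1 = 1
Total = 68914.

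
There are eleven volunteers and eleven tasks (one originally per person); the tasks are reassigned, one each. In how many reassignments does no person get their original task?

14684570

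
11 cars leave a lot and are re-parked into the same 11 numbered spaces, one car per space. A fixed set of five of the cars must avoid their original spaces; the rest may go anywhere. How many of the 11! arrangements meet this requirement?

25022880

Let A_j be the event that the j-th constrained one is fixed. By inclusion-exclusion over the 5 events:
Σ_{j=0}^{5} (-1)^j C(5,j)(11-j)!
= C(5,0)·11! - C(5,1)·10! + C(5,2)·9! - C(5,3)·8! + C(5,4)·7! - C(5,5)·6!
= 39916800 - 18144000 + 3628800 - 403200 + 25200 - 720
= 25022880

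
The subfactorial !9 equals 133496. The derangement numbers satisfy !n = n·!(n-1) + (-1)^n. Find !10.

1334961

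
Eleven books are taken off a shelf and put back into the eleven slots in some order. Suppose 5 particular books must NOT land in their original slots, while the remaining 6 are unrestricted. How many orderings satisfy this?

25022880

Let A_j be the event that the j-th constrained one is fixed. By inclusion-exclusion over the 5 events:
Σ_{j=0}^{5} (-1)^j C(5,j)(11-j)!
= C(5,0)·11! - C(5,1)·10! + C(5,2)·9! - C(5,3)·8! + C(5,4)·7! - C(5,5)·6!
= 39916800 - 18144000 + 3628800 - 403200 + 25200 - 720
= 25022880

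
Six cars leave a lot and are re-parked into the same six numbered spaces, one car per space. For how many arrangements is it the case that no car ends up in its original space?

265

Use !n = n·!(n-1) + (-1)^n.
!6 = 6·44 + 1 = 265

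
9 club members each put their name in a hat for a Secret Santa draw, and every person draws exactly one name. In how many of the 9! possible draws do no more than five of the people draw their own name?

362675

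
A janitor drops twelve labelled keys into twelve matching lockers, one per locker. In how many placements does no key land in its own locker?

176214841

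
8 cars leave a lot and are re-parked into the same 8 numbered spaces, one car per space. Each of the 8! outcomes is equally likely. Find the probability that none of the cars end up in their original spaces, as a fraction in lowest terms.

2119/5760

Favorable outcomes: !8 = 14833.
Total outcomes: 8! = 40320.
Probability = 14833/40320 = 2119/5760.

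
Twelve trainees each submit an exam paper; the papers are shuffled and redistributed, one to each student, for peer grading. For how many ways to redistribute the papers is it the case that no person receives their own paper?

176214841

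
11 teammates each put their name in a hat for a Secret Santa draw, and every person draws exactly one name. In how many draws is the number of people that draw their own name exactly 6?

Pick the 6 fixed positions: C(11,6) = 462 ways.
The other 5 form a derangement: !5 = 44.
Total: 462 × 44 = 20328.

20328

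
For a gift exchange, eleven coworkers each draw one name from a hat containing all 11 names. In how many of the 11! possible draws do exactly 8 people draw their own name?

330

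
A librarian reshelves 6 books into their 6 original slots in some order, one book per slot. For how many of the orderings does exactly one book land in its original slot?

Pick the single fixed position: C(6,1) = 6 ways.
The remaining 5 must be deranged: !5 = 44.
Total: 6 × 44 = 264.

264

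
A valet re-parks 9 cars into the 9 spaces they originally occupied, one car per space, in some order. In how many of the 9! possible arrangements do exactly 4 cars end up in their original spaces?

5544

Choose which 4 of the 9 are fixed: C(9,4) = 126.
The other 5 form a derangement: !5 = 44.
Total: 126 × 44 = 5544.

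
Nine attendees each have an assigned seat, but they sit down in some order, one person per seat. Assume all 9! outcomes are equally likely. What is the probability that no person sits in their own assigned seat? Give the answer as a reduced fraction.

Favorable outcomes: !9 = 133496.
Total outcomes: 9! = 362880.
Probability = 133496/362880 = 16687/45360.

16687/45360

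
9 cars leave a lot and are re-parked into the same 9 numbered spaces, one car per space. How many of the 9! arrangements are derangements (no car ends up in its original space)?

133496

Use !n = n·!(n-1) + (-1)^n.
!9 = 9·14833 - 1 = 133496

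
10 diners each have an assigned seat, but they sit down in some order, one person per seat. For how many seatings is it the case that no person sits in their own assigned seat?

By inclusion-exclusion, !10 = Σ (-1)^k · 10!/k! for k=0..10
= 10! - 10!/1! + 10!/2! - 10!/3! + 10!/4! - 10!/5! + 10!/6! - 10!/7! + 10!/8! - 10!/9! + 10!/10!
= 3628800 - 3628800 + 1814400 - 604800 + 151200 - 30240 + 5040 - 720 + 90 - 10 + 1
= 1334961

1334961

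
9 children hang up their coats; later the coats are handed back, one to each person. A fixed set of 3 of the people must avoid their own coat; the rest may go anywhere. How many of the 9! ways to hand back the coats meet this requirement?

256320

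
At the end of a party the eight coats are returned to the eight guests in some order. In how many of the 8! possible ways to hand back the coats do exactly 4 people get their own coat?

630

Choose which 4 of the 8 are fixed: C(8,4) = 70.
The other 4 form a derangement: !4 = 9.
Total: 70 × 9 = 630.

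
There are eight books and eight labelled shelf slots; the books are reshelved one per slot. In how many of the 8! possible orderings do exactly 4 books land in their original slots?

630

Pick the 4 fixed positions: C(8,4) = 70 ways.
The remaining 4 must be deranged: !4 = 9.
Total: 70 × 9 = 630.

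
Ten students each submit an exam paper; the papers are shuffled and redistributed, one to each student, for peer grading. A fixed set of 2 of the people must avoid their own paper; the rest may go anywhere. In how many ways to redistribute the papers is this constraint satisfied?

Let A_j be the event that the j-th constrained one is fixed. By inclusion-exclusion over the 2 events:
Σ_{j=0}^{2} (-1)^j C(2,j)(10-j)!
= C(2,0)·10! - C(2,1)·9! + C(2,2)·8!
= 3628800 - 725760 + 40320
= 2943360

2943360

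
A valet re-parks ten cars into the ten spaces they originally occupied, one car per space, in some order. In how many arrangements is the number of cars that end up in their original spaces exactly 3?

222480

Choose which 3 of the 10 are fixed: C(10,3) = 120.
The remaining 7 must be deranged: !7 = 1854.
Total: 120 × 1854 = 222480.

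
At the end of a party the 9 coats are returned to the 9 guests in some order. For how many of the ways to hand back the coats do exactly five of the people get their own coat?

Choose which 5 of the 9 are fixed: C(9,5) = 126.
The other 4 form a derangement: !4 = 9.
Total: 126 × 9 = 1134.

1134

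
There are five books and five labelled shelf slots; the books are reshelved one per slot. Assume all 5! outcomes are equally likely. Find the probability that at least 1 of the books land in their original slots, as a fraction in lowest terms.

Favorable outcomes: Σ_{i≥1} C(5,i)·!(5-i) = 5·9 + 10·2 + 10·1 + 5·0 + 1·1 = 76.
Total outcomes: 5! = 120.
Probability = 76/120 = 19/30.

19/30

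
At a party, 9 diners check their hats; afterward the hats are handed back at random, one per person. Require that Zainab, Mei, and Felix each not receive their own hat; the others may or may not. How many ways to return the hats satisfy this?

Inclusion-exclusion on the 3 forbidden self-matches:
Σ_{j=0}^{3} (-1)^j C(3,j)(9-j)!
= C(3,0)·9! - C(3,1)·8! + C(3,2)·7! - C(3,3)·6!
= 362880 - 120960 + 15120 - 720
= 256320

256320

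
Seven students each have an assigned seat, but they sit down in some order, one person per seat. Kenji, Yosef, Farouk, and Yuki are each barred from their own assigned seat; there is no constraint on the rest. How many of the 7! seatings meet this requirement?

2790

Let A_j be the event that the j-th constrained one is fixed. By inclusion-exclusion over the 4 events:
Σ_{j=0}^{4} (-1)^j C(4,j)(7-j)!
= C(4,0)·7! - C(4,1)·6! + C(4,2)·5! - C(4,3)·4! + C(4,4)·3!
= 5040 - 2880 + 720 - 96 + 6
= 2790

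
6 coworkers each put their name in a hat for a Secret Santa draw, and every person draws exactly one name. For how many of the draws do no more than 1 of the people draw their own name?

Sum C(6,i)·!(6-i) for i = 0..1:
  i=0: C(6,0)·!6 = 1·265 = 265
  i=1: C(6,1)·!5 = 6·44 = 264
Total = 529.

529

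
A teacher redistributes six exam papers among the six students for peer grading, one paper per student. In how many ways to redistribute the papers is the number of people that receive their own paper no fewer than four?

16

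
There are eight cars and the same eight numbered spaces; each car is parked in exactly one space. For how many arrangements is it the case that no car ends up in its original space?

14833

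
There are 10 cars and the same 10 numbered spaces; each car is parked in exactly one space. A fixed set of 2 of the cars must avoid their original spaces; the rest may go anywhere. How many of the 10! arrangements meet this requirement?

Let A_j be the event that the j-th constrained one is fixed. By inclusion-exclusion over the 2 events:
Σ_{j=0}^{2} (-1)^j C(2,j)(10-j)!
= C(2,0)·10! - C(2,1)·9! + C(2,2)·8!
= 3628800 - 725760 + 40320
= 2943360

2943360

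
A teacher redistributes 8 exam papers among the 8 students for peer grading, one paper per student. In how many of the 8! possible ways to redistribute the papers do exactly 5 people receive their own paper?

112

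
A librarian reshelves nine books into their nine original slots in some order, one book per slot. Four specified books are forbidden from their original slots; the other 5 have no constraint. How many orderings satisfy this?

Let A_j be the event that the j-th constrained one is fixed. By inclusion-exclusion over the 4 events:
Σ_{j=0}^{4} (-1)^j C(4,j)(9-j)!
= C(4,0)·9! - C(4,1)·8! + C(4,2)·7! - C(4,3)·6! + C(4,4)·5!
= 362880 - 161280 + 30240 - 2880 + 120
= 229080

229080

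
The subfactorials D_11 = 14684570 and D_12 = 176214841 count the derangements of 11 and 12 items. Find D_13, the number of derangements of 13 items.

D_13 = (13-1)·(D_12 + D_11) = 12·(176214841 + 14684570) = 12·190899411 = 2290792932.

2290792932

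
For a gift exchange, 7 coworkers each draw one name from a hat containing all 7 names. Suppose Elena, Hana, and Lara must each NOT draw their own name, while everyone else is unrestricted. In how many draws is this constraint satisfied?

3216

Inclusion-exclusion on the 3 forbidden self-matches:
Σ_{j=0}^{3} (-1)^j C(3,j)(7-j)!
= C(3,0)·7! - C(3,1)·6! + C(3,2)·5! - C(3,3)·4!
= 5040 - 2160 + 360 - 24
= 3216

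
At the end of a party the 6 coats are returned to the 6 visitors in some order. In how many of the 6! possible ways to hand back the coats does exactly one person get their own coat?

264

Pick the single fixed position: C(6,1) = 6 ways.
The remaining 5 must be deranged: !5 = 44.
Total: 6 × 44 = 264.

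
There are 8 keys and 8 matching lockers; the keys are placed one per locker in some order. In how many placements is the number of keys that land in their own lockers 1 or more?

Sum C(8,i)·!(8-i) for i = 1..8:
  i=1: C(8,1)·!7 = 8·1854 = 14832
  i=2: C(8,2)·!6 = 28·265 = 7420
  i=3: C(8,3)·!5 = 56·44 = 2464
  i=4: C(8,4)·!4 = 70·9 = 630
  i=5: C(8,5)·!3 = 56·2 = 112
  i=6: C(8,6)·!2 = 28·1 = 28
  i=7: C(8,7)·!1 = 8·0 = 0
  i=8: C(8,8)·!0 = 1·1 = 1
Total = 25487.

25487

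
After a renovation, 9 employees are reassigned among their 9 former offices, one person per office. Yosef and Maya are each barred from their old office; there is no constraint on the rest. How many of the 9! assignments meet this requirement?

287280

Inclusion-exclusion on the 2 forbidden self-matches:
Σ_{j=0}^{2} (-1)^j C(2,j)(9-j)!
= C(2,0)·9! - C(2,1)·8! + C(2,2)·7!
= 362880 - 80640 + 5040
= 287280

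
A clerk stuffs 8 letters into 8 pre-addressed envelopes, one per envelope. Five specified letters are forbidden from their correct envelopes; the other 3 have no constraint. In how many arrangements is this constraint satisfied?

21234

Let A_j be the event that the j-th constrained one is fixed. By inclusion-exclusion over the 5 events:
Σ_{j=0}^{5} (-1)^j C(5,j)(8-j)!
= C(5,0)·8! - C(5,1)·7! + C(5,2)·6! - C(5,3)·5! + C(5,4)·4! - C(5,5)·3!
= 40320 - 25200 + 7200 - 1200 + 120 - 6
= 21234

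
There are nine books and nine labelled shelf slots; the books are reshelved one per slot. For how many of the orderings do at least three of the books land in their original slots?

# with exactly i fixed is C(9,i)·!(9-i); sum over i=3..9:
  i=3: C(9,3)·!6 = 84·265 = 22260
  i=4: C(9,4)·!5 = 126·44 = 5544
  i=5: C(9,5)·!4 = 126·9 = 1134
  i=6: C(9,6)·!3 = 84·2 = 168
  i=7: C(9,7)·!2 = 36·1 = 36
  i=8: C(9,8)·!1 = 9·0 = 0
  i=9: C(9,9)·!0 = 1·1 = 1
Total = 29143.

29143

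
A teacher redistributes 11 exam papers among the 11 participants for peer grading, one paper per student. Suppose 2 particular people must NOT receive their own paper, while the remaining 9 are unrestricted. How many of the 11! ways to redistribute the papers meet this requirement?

Inclusion-exclusion on the 2 forbidden self-matches:
Σ_{j=0}^{2} (-1)^j C(2,j)(11-j)!
= C(2,0)·11! - C(2,1)·10! + C(2,2)·9!
= 39916800 - 7257600 + 362880
= 33022080

33022080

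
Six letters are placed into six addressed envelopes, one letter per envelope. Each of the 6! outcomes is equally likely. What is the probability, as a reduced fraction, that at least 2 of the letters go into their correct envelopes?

191/720

Favorable outcomes: Σ_{i≥2} C(6,i)·!(6-i) = 15·9 + 20·2 + 15·1 + 6·0 + 1·1 = 191.
Total outcomes: 6! = 720.
Probability = 191/720 = 191/720.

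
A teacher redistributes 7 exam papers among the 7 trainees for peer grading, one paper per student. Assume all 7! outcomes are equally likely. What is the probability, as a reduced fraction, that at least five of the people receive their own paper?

11/2520

Favorable outcomes: Σ_{i≥5} C(7,i)·!(7-i) = 21·1 + 7·0 + 1·1 = 22.
Total outcomes: 7! = 5040.
Probability = 22/5040 = 11/2520.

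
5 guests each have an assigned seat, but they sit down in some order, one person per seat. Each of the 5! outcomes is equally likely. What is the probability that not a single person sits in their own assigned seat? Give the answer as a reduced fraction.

11/30

Favorable outcomes: !5 = 44.
Total outcomes: 5! = 120.
Probability = 44/120 = 11/30.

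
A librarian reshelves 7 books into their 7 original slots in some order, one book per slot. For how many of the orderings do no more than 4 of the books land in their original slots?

5018

Sum C(7,i)·!(7-i) for i = 0..4:
  i=0: C(7,0)·!7 = 1·1854 = 1854
  i=1: C(7,1)·!6 = 7·265 = 1855
  i=2: C(7,2)·!5 = 21·44 = 924
  i=3: C(7,3)·!4 = 35·9 = 315
  i=4: C(7,4)·!3 = 35·2 = 70
Total = 5018.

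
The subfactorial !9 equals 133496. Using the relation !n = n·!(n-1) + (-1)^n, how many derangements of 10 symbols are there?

1334961

!10 = 10·133496 + 1 = 1334961.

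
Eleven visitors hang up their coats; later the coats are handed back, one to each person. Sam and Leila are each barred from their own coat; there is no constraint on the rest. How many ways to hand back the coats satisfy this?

Let A_j be the event that the j-th constrained one is fixed. By inclusion-exclusion over the 2 events:
Σ_{j=0}^{2} (-1)^j C(2,j)(11-j)!
= C(2,0)·11! - C(2,1)·10! + C(2,2)·9!
= 39916800 - 7257600 + 362880
= 33022080

33022080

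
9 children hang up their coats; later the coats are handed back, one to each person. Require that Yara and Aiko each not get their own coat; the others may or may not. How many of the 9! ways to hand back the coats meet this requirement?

287280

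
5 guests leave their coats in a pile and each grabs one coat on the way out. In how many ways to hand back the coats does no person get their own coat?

Recurrence: !5 = 4·(!4 + !3).
!5 = 4·(9 + 2) = 4·11 = 44

44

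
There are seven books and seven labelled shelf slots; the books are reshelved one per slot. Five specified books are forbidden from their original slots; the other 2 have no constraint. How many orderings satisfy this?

Let A_j be the event that the j-th constrained one is fixed. By inclusion-exclusion over the 5 events:
Σ_{j=0}^{5} (-1)^j C(5,j)(7-j)!
= C(5,0)·7! - C(5,1)·6! + C(5,2)·5! - C(5,3)·4! + C(5,4)·3! - C(5,5)·2!
= 5040 - 3600 + 1200 - 240 + 30 - 2
= 2428

2428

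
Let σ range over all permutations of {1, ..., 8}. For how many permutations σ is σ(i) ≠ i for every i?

!8 = 8! · Σ_{k=0}^{8} (-1)^k/k!
= 8! - 8!/1! + 8!/2! - 8!/3! + 8!/4! - 8!/5! + 8!/6! - 8!/7! + 8!/8!
= 40320 - 40320 + 20160 - 6720 + 1680 - 336 + 56 - 8 + 1
= 14833

14833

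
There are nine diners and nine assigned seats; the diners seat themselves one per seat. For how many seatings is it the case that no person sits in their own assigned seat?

Use !n = (n-1)(!(n-1) + !(n-2)).
!9 = 8·(14833 + 1854) = 8·16687 = 133496

133496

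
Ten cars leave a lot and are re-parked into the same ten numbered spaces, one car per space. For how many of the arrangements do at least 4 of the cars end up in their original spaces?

# with exactly i fixed is C(10,i)·!(10-i); sum over i=4..10:
  i=4: C(10,4)·!6 = 210·265 = 55650
  i=5: C(10,5)·!5 = 252·44 = 11088
  i=6: C(10,6)·!4 = 210·9 = 1890
  i=7: C(10,7)·!3 = 120·2 = 240
  i=8: C(10,8)·!2 = 45·1 = 45
  i=9: C(10,9)·!1 = 10·0 = 0
  i=10: C(10,10)·!0 = 1·1 = 1
Total = 68914.

68914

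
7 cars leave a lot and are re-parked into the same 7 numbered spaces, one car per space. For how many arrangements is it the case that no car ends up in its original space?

By inclusion-exclusion, !7 = Σ (-1)^k · 7!/k! for k=0..7
= 7! - 7!/1! + 7!/2! - 7!/3! + 7!/4! - 7!/5! + 7!/6! - 7!/7!
= 5040 - 5040 + 2520 - 840 + 210 - 42 + 7 - 1
= 1854

1854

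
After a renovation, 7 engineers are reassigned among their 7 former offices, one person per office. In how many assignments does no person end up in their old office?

1854

Use !n = n·!(n-1) + (-1)^n.
!7 = 7·265 - 1 = 1854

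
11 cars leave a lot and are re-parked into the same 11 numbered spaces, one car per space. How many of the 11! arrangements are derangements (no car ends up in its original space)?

14684570

!11 = 11! · Σ_{k=0}^{11} (-1)^k/k!
= 11! - 11!/1! + 11!/2! - 11!/3! + 11!/4! - 11!/5! + 11!/6! - 11!/7! + 11!/8! - 11!/9! + 11!/10! - 11!/11!
= 39916800 - 39916800 + 19958400 - 6652800 + 1663200 - 332640 + 55440 - 7920 + 990 - 110 + 11 - 1
= 14684570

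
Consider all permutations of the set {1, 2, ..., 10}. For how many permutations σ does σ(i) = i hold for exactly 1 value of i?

1334960

Pick the single fixed position: C(10,1) = 10 ways.
The other 9 form a derangement: !9 = 133496.
Total: 10 × 133496 = 1334960.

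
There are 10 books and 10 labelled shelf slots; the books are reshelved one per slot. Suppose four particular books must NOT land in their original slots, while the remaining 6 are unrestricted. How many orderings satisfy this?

Let A_j be the event that the j-th constrained one is fixed. By inclusion-exclusion over the 4 events:
Σ_{j=0}^{4} (-1)^j C(4,j)(10-j)!
= C(4,0)·10! - C(4,1)·9! + C(4,2)·8! - C(4,3)·7! + C(4,4)·6!
= 3628800 - 1451520 + 241920 - 20160 + 720
= 2399760

2399760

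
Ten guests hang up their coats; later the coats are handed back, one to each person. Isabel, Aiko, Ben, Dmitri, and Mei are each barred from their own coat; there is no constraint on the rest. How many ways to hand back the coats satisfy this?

2170680

Let A_j be the event that the j-th constrained one is fixed. By inclusion-exclusion over the 5 events:
Σ_{j=0}^{5} (-1)^j C(5,j)(10-j)!
= C(5,0)·10! - C(5,1)·9! + C(5,2)·8! - C(5,3)·7! + C(5,4)·6! - C(5,5)·5!
= 3628800 - 1814400 + 403200 - 50400 + 3600 - 120
= 2170680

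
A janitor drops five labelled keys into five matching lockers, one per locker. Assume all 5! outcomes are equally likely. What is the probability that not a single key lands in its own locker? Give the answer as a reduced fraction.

Favorable outcomes: !5 = 44.
Total outcomes: 5! = 120.
Probability = 44/120 = 11/30.

11/30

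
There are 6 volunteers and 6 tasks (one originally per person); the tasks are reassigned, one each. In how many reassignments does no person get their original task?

265

!6 = 6! · Σ_{k=0}^{6} (-1)^k/k!
= 6! - 6!/1! + 6!/2! - 6!/3! + 6!/4! - 6!/5! + 6!/6!
= 720 - 720 + 360 - 120 + 30 - 6 + 1
= 265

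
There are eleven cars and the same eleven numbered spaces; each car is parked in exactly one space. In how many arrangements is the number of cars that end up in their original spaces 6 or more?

# with exactly i fixed is C(11,i)·!(11-i); sum over i=6..11:
  i=6: C(11,6)·!5 = 462·44 = 20328
  i=7: C(11,7)·!4 = 330·9 = 2970
  i=8: C(11,8)·!3 = 165·2 = 330
  i=9: C(11,9)·!2 = 55·1 = 55
  i=10: C(11,10)·!1 = 11·0 = 0
  i=11: C(11,11)·!0 = 1·1 = 1
Total = 23684.

23684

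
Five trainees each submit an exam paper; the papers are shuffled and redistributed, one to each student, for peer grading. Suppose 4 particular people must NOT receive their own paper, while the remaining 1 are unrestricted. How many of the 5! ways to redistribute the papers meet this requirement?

Let A_j be the event that the j-th constrained one is fixed. By inclusion-exclusion over the 4 events:
Σ_{j=0}^{4} (-1)^j C(4,j)(5-j)!
= C(4,0)·5! - C(4,1)·4! + C(4,2)·3! - C(4,3)·2! + C(4,4)·1!
= 120 - 96 + 36 - 8 + 1
= 53

53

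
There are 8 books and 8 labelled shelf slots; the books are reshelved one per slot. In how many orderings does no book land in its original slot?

14833

By inclusion-exclusion, !8 = Σ (-1)^k · 8!/k! for k=0..8
= 8! - 8!/1! + 8!/2! - 8!/3! + 8!/4! - 8!/5! + 8!/6! - 8!/7! + 8!/8!
= 40320 - 40320 + 20160 - 6720 + 1680 - 336 + 56 - 8 + 1
= 14833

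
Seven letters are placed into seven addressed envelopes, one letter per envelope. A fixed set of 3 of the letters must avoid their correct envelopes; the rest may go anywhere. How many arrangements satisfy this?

Let A_j be the event that the j-th constrained one is fixed. By inclusion-exclusion over the 3 events:
Σ_{j=0}^{3} (-1)^j C(3,j)(7-j)!
= C(3,0)·7! - C(3,1)·6! + C(3,2)·5! - C(3,3)·4!
= 5040 - 2160 + 360 - 24
= 3216

3216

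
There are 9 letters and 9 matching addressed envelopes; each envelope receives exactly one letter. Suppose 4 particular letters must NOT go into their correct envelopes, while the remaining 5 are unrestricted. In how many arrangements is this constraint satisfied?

229080

Let A_j be the event that the j-th constrained one is fixed. By inclusion-exclusion over the 4 events:
Σ_{j=0}^{4} (-1)^j C(4,j)(9-j)!
= C(4,0)·9! - C(4,1)·8! + C(4,2)·7! - C(4,3)·6! + C(4,4)·5!
= 362880 - 161280 + 30240 - 2880 + 120
= 229080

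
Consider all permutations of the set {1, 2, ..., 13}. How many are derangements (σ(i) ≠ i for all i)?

Use !n = n·!(n-1) + (-1)^n.
!13 = 13·176214841 - 1 = 2290792932

2290792932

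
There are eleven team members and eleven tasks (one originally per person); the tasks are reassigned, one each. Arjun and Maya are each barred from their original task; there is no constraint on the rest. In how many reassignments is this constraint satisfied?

Let A_j be the event that the j-th constrained one is fixed. By inclusion-exclusion over the 2 events:
Σ_{j=0}^{2} (-1)^j C(2,j)(11-j)!
= C(2,0)·11! - C(2,1)·10! + C(2,2)·9!
= 39916800 - 7257600 + 362880
= 33022080

33022080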